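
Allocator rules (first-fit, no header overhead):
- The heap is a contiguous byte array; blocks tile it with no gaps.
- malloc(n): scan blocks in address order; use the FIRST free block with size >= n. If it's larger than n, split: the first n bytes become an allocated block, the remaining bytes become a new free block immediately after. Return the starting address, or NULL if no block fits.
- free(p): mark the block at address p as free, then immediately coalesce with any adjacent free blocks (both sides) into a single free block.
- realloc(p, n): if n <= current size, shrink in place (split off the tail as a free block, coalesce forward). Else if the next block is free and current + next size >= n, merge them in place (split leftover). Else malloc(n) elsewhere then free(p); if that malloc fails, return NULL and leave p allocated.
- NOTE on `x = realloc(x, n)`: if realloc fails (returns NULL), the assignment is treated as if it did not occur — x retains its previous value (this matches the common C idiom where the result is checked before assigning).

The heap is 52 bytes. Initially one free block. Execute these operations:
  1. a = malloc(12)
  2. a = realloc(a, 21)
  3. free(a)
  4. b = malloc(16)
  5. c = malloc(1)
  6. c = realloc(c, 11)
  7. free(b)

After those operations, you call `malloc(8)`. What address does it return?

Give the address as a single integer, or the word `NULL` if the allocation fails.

Op 1: a = malloc(12) -> a = 0; heap: [0-11 ALLOC][12-51 FREE]
Op 2: a = realloc(a, 21) -> a = 0; heap: [0-20 ALLOC][21-51 FREE]
Op 3: free(a) -> (freed a); heap: [0-51 FREE]
Op 4: b = malloc(16) -> b = 0; heap: [0-15 ALLOC][16-51 FREE]
Op 5: c = malloc(1) -> c = 16; heap: [0-15 ALLOC][16-16 ALLOC][17-51 FREE]
Op 6: c = realloc(c, 11) -> c = 16; heap: [0-15 ALLOC][16-26 ALLOC][27-51 FREE]
Op 7: free(b) -> (freed b); heap: [0-15 FREE][16-26 ALLOC][27-51 FREE]
malloc(8): first-fit scan over [0-15 FREE][16-26 ALLOC][27-51 FREE] -> 0

Answer: 0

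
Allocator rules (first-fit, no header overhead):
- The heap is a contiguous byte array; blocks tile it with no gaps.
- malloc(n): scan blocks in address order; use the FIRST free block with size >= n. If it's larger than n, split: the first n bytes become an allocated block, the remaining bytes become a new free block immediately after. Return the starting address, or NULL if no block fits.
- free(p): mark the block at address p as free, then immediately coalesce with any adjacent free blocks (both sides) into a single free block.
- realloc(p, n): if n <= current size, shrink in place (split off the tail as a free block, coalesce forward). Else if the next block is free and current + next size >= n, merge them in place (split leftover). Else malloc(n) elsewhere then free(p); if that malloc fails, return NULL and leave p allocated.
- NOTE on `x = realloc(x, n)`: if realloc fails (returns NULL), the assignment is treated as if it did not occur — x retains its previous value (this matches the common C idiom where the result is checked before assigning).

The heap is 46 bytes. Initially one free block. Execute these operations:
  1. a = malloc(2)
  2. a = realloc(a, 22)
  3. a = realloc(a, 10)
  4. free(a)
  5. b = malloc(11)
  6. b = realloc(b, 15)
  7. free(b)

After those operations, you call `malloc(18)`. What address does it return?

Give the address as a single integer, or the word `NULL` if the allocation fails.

Answer: 0

Derivation:
Op 1: a = malloc(2) -> a = 0; heap: [0-1 ALLOC][2-45 FREE]
Op 2: a = realloc(a, 22) -> a = 0; heap: [0-21 ALLOC][22-45 FREE]
Op 3: a = realloc(a, 10) -> a = 0; heap: [0-9 ALLOC][10-45 FREE]
Op 4: free(a) -> (freed a); heap: [0-45 FREE]
Op 5: b = malloc(11) -> b = 0; heap: [0-10 ALLOC][11-45 FREE]
Op 6: b = realloc(b, 15) -> b = 0; heap: [0-14 ALLOC][15-45 FREE]
Op 7: free(b) -> (freed b); heap: [0-45 FREE]
malloc(18): first-fit scan over [0-45 FREE] -> 0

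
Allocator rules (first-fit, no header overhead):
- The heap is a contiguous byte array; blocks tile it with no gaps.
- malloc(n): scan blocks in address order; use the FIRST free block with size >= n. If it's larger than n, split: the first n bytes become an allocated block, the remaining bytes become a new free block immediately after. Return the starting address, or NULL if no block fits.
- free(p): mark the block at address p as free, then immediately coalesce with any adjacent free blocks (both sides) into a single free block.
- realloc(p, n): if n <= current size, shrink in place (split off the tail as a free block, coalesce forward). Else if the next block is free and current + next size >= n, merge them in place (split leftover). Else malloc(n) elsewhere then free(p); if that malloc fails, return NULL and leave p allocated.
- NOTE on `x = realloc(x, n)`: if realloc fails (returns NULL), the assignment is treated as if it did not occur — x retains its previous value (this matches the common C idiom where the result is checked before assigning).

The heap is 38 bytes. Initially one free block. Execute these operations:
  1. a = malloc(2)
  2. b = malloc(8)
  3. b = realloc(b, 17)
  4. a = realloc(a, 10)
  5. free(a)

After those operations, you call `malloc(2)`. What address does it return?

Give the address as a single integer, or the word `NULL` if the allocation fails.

Answer: 0

Derivation:
Op 1: a = malloc(2) -> a = 0; heap: [0-1 ALLOC][2-37 FREE]
Op 2: b = malloc(8) -> b = 2; heap: [0-1 ALLOC][2-9 ALLOC][10-37 FREE]
Op 3: b = realloc(b, 17) -> b = 2; heap: [0-1 ALLOC][2-18 ALLOC][19-37 FREE]
Op 4: a = realloc(a, 10) -> a = 19; heap: [0-1 FREE][2-18 ALLOC][19-28 ALLOC][29-37 FREE]
Op 5: free(a) -> (freed a); heap: [0-1 FREE][2-18 ALLOC][19-37 FREE]
malloc(2): first-fit scan over [0-1 FREE][2-18 ALLOC][19-37 FREE] -> 0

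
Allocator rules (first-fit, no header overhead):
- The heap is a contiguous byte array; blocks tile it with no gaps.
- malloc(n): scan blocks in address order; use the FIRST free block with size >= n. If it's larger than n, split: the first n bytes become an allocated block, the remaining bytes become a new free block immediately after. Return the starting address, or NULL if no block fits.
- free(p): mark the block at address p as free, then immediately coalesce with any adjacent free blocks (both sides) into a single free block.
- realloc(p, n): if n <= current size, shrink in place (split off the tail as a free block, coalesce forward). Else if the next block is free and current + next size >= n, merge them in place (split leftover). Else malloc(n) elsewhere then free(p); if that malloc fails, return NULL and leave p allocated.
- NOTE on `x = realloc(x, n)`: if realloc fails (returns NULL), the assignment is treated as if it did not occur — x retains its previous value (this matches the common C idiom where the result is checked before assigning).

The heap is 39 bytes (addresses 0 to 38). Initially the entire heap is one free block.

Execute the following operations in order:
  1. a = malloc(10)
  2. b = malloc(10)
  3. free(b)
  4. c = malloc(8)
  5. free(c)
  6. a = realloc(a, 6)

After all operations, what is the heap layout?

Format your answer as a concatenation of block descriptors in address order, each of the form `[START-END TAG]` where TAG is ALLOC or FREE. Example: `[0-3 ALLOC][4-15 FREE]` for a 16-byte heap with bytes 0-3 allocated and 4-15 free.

Answer: [0-5 ALLOC][6-38 FREE]

Derivation:
Op 1: a = malloc(10) -> a = 0; heap: [0-9 ALLOC][10-38 FREE]
Op 2: b = malloc(10) -> b = 10; heap: [0-9 ALLOC][10-19 ALLOC][20-38 FREE]
Op 3: free(b) -> (freed b); heap: [0-9 ALLOC][10-38 FREE]
Op 4: c = malloc(8) -> c = 10; heap: [0-9 ALLOC][10-17 ALLOC][18-38 FREE]
Op 5: free(c) -> (freed c); heap: [0-9 ALLOC][10-38 FREE]
Op 6: a = realloc(a, 6) -> a = 0; heap: [0-5 ALLOC][6-38 FREE]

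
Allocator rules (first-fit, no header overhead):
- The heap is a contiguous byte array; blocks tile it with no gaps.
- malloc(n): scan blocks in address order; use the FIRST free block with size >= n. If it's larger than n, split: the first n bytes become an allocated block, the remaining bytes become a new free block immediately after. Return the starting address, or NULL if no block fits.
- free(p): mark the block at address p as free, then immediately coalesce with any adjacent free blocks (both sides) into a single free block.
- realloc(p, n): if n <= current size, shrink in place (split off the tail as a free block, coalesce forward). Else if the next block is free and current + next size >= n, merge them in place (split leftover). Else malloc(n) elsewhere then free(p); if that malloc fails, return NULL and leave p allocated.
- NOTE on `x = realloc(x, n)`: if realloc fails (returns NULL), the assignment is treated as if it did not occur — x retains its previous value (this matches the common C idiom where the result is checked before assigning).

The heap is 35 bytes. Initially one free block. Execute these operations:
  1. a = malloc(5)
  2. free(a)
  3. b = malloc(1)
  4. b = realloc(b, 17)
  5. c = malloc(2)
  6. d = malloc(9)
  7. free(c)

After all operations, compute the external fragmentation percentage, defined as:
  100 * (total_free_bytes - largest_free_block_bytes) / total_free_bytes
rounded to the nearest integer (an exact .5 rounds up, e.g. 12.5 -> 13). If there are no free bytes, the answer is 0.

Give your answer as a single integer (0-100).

Answer: 22

Derivation:
Op 1: a = malloc(5) -> a = 0; heap: [0-4 ALLOC][5-34 FREE]
Op 2: free(a) -> (freed a); heap: [0-34 FREE]
Op 3: b = malloc(1) -> b = 0; heap: [0-0 ALLOC][1-34 FREE]
Op 4: b = realloc(b, 17) -> b = 0; heap: [0-16 ALLOC][17-34 FREE]
Op 5: c = malloc(2) -> c = 17; heap: [0-16 ALLOC][17-18 ALLOC][19-34 FREE]
Op 6: d = malloc(9) -> d = 19; heap: [0-16 ALLOC][17-18 ALLOC][19-27 ALLOC][28-34 FREE]
Op 7: free(c) -> (freed c); heap: [0-16 ALLOC][17-18 FREE][19-27 ALLOC][28-34 FREE]
Free blocks: [2 7] total_free=9 largest=7 -> 100*(9-7)/9 = 200/9 ≈ 22.222 -> rounds to 22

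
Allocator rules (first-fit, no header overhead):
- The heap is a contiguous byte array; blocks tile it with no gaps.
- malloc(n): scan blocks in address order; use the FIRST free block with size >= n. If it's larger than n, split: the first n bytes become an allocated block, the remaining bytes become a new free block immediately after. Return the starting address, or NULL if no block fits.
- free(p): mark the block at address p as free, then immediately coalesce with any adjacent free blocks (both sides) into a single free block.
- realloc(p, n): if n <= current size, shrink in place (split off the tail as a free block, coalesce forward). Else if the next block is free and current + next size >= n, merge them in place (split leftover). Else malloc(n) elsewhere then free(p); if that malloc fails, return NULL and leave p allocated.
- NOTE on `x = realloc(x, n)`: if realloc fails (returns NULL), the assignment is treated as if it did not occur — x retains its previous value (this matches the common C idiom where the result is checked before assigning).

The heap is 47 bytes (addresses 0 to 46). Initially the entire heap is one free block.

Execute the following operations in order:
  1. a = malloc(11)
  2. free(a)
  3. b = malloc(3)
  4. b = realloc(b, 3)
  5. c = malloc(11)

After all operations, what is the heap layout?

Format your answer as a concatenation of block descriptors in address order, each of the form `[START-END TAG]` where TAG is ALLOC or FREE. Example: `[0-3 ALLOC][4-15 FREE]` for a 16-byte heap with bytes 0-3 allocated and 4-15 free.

Answer: [0-2 ALLOC][3-13 ALLOC][14-46 FREE]

Derivation:
Op 1: a = malloc(11) -> a = 0; heap: [0-10 ALLOC][11-46 FREE]
Op 2: free(a) -> (freed a); heap: [0-46 FREE]
Op 3: b = malloc(3) -> b = 0; heap: [0-2 ALLOC][3-46 FREE]
Op 4: b = realloc(b, 3) -> b = 0; heap: [0-2 ALLOC][3-46 FREE]
Op 5: c = malloc(11) -> c = 3; heap: [0-2 ALLOC][3-13 ALLOC][14-46 FREE]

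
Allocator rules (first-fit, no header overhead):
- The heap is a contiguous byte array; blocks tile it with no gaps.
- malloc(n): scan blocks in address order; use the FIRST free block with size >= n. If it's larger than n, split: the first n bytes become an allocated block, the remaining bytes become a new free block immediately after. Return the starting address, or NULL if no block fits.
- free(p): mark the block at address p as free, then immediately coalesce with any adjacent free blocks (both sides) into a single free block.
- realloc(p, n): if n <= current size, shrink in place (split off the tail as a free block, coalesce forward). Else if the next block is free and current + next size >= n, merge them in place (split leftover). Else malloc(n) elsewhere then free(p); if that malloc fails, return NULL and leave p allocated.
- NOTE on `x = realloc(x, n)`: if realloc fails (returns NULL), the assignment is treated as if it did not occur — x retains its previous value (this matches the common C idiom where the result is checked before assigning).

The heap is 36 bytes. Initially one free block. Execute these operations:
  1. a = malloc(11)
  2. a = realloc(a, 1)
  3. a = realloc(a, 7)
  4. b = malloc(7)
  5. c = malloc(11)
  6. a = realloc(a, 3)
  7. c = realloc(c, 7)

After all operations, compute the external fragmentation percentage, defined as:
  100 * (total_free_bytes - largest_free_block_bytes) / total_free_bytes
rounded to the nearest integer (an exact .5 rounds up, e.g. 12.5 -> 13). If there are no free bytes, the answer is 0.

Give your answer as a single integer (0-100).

Op 1: a = malloc(11) -> a = 0; heap: [0-10 ALLOC][11-35 FREE]
Op 2: a = realloc(a, 1) -> a = 0; heap: [0-0 ALLOC][1-35 FREE]
Op 3: a = realloc(a, 7) -> a = 0; heap: [0-6 ALLOC][7-35 FREE]
Op 4: b = malloc(7) -> b = 7; heap: [0-6 ALLOC][7-13 ALLOC][14-35 FREE]
Op 5: c = malloc(11) -> c = 14; heap: [0-6 ALLOC][7-13 ALLOC][14-24 ALLOC][25-35 FREE]
Op 6: a = realloc(a, 3) -> a = 0; heap: [0-2 ALLOC][3-6 FREE][7-13 ALLOC][14-24 ALLOC][25-35 FREE]
Op 7: c = realloc(c, 7) -> c = 14; heap: [0-2 ALLOC][3-6 FREE][7-13 ALLOC][14-20 ALLOC][21-35 FREE]
Free blocks: [4 15] total_free=19 largest=15 -> 100*(19-15)/19 = 400/19 ≈ 21.053 -> rounds to 21

Answer: 21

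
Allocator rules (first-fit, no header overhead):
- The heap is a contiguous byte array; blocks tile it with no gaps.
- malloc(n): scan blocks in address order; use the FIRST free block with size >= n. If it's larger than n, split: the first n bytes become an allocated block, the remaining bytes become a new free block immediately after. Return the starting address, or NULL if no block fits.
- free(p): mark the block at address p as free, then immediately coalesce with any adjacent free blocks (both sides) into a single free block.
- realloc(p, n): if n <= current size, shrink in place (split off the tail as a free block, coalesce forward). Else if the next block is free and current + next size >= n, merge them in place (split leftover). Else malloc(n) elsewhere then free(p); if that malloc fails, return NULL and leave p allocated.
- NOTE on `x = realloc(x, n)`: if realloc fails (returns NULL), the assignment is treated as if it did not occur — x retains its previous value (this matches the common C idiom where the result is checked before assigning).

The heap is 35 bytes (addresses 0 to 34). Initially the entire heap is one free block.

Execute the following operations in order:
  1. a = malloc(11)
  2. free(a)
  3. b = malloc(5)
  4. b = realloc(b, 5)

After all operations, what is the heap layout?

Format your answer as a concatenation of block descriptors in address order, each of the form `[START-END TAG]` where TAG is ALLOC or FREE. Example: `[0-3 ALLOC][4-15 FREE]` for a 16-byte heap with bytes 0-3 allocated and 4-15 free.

Op 1: a = malloc(11) -> a = 0; heap: [0-10 ALLOC][11-34 FREE]
Op 2: free(a) -> (freed a); heap: [0-34 FREE]
Op 3: b = malloc(5) -> b = 0; heap: [0-4 ALLOC][5-34 FREE]
Op 4: b = realloc(b, 5) -> b = 0; heap: [0-4 ALLOC][5-34 FREE]

Answer: [0-4 ALLOC][5-34 FREE]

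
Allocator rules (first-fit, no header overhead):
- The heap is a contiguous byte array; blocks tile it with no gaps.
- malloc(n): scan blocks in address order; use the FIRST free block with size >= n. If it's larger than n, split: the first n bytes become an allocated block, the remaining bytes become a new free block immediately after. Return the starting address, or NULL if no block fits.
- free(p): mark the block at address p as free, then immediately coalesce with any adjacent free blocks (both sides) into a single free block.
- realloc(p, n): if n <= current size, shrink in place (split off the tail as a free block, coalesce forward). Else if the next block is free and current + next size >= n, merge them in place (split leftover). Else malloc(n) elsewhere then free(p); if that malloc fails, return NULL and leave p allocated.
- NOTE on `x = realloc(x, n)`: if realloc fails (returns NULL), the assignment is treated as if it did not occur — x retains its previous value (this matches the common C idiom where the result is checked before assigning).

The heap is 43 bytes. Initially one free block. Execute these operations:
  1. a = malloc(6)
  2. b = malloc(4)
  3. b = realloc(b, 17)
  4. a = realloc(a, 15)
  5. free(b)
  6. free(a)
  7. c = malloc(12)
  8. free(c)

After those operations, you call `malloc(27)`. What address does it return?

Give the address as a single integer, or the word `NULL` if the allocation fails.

Op 1: a = malloc(6) -> a = 0; heap: [0-5 ALLOC][6-42 FREE]
Op 2: b = malloc(4) -> b = 6; heap: [0-5 ALLOC][6-9 ALLOC][10-42 FREE]
Op 3: b = realloc(b, 17) -> b = 6; heap: [0-5 ALLOC][6-22 ALLOC][23-42 FREE]
Op 4: a = realloc(a, 15) -> a = 23; heap: [0-5 FREE][6-22 ALLOC][23-37 ALLOC][38-42 FREE]
Op 5: free(b) -> (freed b); heap: [0-22 FREE][23-37 ALLOC][38-42 FREE]
Op 6: free(a) -> (freed a); heap: [0-42 FREE]
Op 7: c = malloc(12) -> c = 0; heap: [0-11 ALLOC][12-42 FREE]
Op 8: free(c) -> (freed c); heap: [0-42 FREE]
malloc(27): first-fit scan over [0-42 FREE] -> 0

Answer: 0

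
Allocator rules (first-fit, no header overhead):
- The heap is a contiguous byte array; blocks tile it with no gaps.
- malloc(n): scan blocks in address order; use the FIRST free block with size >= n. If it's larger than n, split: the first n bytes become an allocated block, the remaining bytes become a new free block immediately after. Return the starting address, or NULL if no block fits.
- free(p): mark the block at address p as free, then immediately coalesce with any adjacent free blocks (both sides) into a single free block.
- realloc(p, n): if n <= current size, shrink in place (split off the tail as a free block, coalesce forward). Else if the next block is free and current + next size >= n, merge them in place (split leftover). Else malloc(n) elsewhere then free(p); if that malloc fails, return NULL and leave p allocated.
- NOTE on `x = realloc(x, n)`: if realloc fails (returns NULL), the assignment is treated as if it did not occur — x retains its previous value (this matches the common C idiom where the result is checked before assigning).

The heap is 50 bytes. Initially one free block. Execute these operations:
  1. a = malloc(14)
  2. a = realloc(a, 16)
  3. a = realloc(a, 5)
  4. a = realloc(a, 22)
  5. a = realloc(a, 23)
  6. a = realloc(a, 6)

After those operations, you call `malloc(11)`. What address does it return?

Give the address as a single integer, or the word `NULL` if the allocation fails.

Answer: 6

Derivation:
Op 1: a = malloc(14) -> a = 0; heap: [0-13 ALLOC][14-49 FREE]
Op 2: a = realloc(a, 16) -> a = 0; heap: [0-15 ALLOC][16-49 FREE]
Op 3: a = realloc(a, 5) -> a = 0; heap: [0-4 ALLOC][5-49 FREE]
Op 4: a = realloc(a, 22) -> a = 0; heap: [0-21 ALLOC][22-49 FREE]
Op 5: a = realloc(a, 23) -> a = 0; heap: [0-22 ALLOC][23-49 FREE]
Op 6: a = realloc(a, 6) -> a = 0; heap: [0-5 ALLOC][6-49 FREE]
malloc(11): first-fit scan over [0-5 ALLOC][6-49 FREE] -> 6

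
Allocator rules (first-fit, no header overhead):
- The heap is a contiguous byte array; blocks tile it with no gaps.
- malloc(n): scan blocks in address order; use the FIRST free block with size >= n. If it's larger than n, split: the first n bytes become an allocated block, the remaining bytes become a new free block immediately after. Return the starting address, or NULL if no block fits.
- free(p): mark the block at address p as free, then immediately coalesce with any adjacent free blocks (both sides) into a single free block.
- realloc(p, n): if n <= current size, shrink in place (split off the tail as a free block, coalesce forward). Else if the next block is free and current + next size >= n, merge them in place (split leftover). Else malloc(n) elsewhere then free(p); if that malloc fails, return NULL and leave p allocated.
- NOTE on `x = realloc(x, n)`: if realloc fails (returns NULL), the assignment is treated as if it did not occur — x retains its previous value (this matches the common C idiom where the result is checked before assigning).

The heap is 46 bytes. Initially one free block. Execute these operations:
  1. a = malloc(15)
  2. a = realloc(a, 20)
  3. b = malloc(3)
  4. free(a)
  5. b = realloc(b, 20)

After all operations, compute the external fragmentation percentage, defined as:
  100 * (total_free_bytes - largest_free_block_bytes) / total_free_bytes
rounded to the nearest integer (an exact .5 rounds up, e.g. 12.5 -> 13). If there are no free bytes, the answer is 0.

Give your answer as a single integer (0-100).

Op 1: a = malloc(15) -> a = 0; heap: [0-14 ALLOC][15-45 FREE]
Op 2: a = realloc(a, 20) -> a = 0; heap: [0-19 ALLOC][20-45 FREE]
Op 3: b = malloc(3) -> b = 20; heap: [0-19 ALLOC][20-22 ALLOC][23-45 FREE]
Op 4: free(a) -> (freed a); heap: [0-19 FREE][20-22 ALLOC][23-45 FREE]
Op 5: b = realloc(b, 20) -> b = 20; heap: [0-19 FREE][20-39 ALLOC][40-45 FREE]
Free blocks: [20 6] total_free=26 largest=20 -> 100*(26-20)/26 = 600/26 ≈ 23.077 -> rounds to 23

Answer: 23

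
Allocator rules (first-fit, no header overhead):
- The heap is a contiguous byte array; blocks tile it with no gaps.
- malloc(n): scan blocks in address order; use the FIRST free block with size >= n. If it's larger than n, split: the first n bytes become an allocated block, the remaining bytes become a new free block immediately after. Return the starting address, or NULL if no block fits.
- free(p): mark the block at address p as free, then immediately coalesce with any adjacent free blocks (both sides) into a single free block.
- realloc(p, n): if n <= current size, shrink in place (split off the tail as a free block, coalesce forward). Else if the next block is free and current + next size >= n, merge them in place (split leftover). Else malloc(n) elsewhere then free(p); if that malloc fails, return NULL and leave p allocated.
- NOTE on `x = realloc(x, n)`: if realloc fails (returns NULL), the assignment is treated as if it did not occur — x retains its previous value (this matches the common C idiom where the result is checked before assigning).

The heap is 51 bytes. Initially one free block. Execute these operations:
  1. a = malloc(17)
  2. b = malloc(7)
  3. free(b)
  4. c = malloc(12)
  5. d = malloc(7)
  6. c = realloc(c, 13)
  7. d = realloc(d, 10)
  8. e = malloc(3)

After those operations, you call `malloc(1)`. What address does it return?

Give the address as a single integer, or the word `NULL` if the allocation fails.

Op 1: a = malloc(17) -> a = 0; heap: [0-16 ALLOC][17-50 FREE]
Op 2: b = malloc(7) -> b = 17; heap: [0-16 ALLOC][17-23 ALLOC][24-50 FREE]
Op 3: free(b) -> (freed b); heap: [0-16 ALLOC][17-50 FREE]
Op 4: c = malloc(12) -> c = 17; heap: [0-16 ALLOC][17-28 ALLOC][29-50 FREE]
Op 5: d = malloc(7) -> d = 29; heap: [0-16 ALLOC][17-28 ALLOC][29-35 ALLOC][36-50 FREE]
Op 6: c = realloc(c, 13) -> c = 36; heap: [0-16 ALLOC][17-28 FREE][29-35 ALLOC][36-48 ALLOC][49-50 FREE]
Op 7: d = realloc(d, 10) -> d = 17; heap: [0-16 ALLOC][17-26 ALLOC][27-35 FREE][36-48 ALLOC][49-50 FREE]
Op 8: e = malloc(3) -> e = 27; heap: [0-16 ALLOC][17-26 ALLOC][27-29 ALLOC][30-35 FREE][36-48 ALLOC][49-50 FREE]
malloc(1): first-fit scan over [0-16 ALLOC][17-26 ALLOC][27-29 ALLOC][30-35 FREE][36-48 ALLOC][49-50 FREE] -> 30

Answer: 30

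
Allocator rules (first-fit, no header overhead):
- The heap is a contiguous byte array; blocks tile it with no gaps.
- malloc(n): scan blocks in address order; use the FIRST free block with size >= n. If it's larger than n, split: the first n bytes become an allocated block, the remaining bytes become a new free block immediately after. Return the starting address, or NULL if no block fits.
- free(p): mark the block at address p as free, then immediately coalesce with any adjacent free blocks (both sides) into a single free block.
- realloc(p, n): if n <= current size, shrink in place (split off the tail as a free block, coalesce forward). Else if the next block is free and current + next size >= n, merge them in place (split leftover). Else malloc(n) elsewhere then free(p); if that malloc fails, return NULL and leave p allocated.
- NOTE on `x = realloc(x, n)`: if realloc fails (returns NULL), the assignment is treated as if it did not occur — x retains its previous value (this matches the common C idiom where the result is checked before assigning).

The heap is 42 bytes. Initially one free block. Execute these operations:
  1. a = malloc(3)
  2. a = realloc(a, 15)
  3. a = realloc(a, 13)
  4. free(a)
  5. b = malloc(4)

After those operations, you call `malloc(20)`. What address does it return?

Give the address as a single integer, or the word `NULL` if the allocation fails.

Op 1: a = malloc(3) -> a = 0; heap: [0-2 ALLOC][3-41 FREE]
Op 2: a = realloc(a, 15) -> a = 0; heap: [0-14 ALLOC][15-41 FREE]
Op 3: a = realloc(a, 13) -> a = 0; heap: [0-12 ALLOC][13-41 FREE]
Op 4: free(a) -> (freed a); heap: [0-41 FREE]
Op 5: b = malloc(4) -> b = 0; heap: [0-3 ALLOC][4-41 FREE]
malloc(20): first-fit scan over [0-3 ALLOC][4-41 FREE] -> 4

Answer: 4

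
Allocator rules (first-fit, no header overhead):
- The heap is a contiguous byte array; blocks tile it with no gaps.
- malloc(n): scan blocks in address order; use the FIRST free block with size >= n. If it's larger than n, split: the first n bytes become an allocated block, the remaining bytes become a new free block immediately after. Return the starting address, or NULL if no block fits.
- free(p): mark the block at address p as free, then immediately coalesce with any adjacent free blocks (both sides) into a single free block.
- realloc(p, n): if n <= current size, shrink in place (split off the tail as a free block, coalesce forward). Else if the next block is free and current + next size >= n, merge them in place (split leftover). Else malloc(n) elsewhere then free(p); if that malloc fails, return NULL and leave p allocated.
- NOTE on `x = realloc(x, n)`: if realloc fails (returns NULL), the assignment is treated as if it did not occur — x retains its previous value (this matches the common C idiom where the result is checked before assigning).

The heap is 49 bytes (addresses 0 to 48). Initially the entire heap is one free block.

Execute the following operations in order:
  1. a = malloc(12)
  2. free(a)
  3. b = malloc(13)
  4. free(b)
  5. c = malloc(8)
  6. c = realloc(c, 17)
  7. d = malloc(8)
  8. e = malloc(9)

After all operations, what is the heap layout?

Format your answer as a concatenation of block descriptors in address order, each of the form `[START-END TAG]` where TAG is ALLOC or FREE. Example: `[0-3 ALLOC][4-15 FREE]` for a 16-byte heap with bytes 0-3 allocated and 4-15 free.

Answer: [0-16 ALLOC][17-24 ALLOC][25-33 ALLOC][34-48 FREE]

Derivation:
Op 1: a = malloc(12) -> a = 0; heap: [0-11 ALLOC][12-48 FREE]
Op 2: free(a) -> (freed a); heap: [0-48 FREE]
Op 3: b = malloc(13) -> b = 0; heap: [0-12 ALLOC][13-48 FREE]
Op 4: free(b) -> (freed b); heap: [0-48 FREE]
Op 5: c = malloc(8) -> c = 0; heap: [0-7 ALLOC][8-48 FREE]
Op 6: c = realloc(c, 17) -> c = 0; heap: [0-16 ALLOC][17-48 FREE]
Op 7: d = malloc(8) -> d = 17; heap: [0-16 ALLOC][17-24 ALLOC][25-48 FREE]
Op 8: e = malloc(9) -> e = 25; heap: [0-16 ALLOC][17-24 ALLOC][25-33 ALLOC][34-48 FREE]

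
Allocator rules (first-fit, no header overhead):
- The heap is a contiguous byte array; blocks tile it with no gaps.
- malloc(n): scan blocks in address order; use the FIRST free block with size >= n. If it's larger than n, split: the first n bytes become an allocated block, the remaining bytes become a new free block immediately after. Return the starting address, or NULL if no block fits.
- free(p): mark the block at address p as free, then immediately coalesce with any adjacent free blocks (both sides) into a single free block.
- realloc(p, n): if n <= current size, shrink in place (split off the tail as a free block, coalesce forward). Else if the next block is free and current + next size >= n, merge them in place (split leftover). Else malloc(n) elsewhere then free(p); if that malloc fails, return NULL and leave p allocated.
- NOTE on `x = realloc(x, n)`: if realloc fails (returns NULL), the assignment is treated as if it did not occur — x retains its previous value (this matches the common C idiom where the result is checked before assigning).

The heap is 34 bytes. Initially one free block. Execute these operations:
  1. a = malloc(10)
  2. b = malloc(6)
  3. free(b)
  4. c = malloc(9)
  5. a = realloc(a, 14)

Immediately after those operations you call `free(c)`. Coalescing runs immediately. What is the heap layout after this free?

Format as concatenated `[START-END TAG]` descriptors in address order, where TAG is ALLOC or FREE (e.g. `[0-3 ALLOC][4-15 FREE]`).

Answer: [0-18 FREE][19-32 ALLOC][33-33 FREE]

Derivation:
Op 1: a = malloc(10) -> a = 0; heap: [0-9 ALLOC][10-33 FREE]
Op 2: b = malloc(6) -> b = 10; heap: [0-9 ALLOC][10-15 ALLOC][16-33 FREE]
Op 3: free(b) -> (freed b); heap: [0-9 ALLOC][10-33 FREE]
Op 4: c = malloc(9) -> c = 10; heap: [0-9 ALLOC][10-18 ALLOC][19-33 FREE]
Op 5: a = realloc(a, 14) -> a = 19; heap: [0-9 FREE][10-18 ALLOC][19-32 ALLOC][33-33 FREE]
free(c): c = 10 -> block [10-18 ALLOC]; mark free, coalesce with adjacent free neighbors -> [0-18 FREE][19-32 ALLOC][33-33 FREE]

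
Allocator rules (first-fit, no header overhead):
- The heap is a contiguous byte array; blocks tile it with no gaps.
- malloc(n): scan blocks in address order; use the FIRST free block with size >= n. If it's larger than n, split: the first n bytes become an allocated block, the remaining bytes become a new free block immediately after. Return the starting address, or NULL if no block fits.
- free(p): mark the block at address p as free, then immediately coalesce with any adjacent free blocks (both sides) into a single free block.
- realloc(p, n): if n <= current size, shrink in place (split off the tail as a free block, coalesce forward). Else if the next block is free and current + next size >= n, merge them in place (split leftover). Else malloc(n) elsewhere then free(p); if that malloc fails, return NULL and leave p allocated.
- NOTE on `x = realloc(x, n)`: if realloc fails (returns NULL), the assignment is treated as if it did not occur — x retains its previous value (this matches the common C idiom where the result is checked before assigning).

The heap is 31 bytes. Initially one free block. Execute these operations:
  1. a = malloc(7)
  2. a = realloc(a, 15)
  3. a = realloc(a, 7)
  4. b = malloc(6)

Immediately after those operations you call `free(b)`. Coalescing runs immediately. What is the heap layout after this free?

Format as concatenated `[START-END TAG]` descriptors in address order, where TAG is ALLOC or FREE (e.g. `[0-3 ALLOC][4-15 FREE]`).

Op 1: a = malloc(7) -> a = 0; heap: [0-6 ALLOC][7-30 FREE]
Op 2: a = realloc(a, 15) -> a = 0; heap: [0-14 ALLOC][15-30 FREE]
Op 3: a = realloc(a, 7) -> a = 0; heap: [0-6 ALLOC][7-30 FREE]
Op 4: b = malloc(6) -> b = 7; heap: [0-6 ALLOC][7-12 ALLOC][13-30 FREE]
free(b): b = 7 -> block [7-12 ALLOC]; mark free, coalesce with adjacent free neighbors -> [0-6 ALLOC][7-30 FREE]

Answer: [0-6 ALLOC][7-30 FREE]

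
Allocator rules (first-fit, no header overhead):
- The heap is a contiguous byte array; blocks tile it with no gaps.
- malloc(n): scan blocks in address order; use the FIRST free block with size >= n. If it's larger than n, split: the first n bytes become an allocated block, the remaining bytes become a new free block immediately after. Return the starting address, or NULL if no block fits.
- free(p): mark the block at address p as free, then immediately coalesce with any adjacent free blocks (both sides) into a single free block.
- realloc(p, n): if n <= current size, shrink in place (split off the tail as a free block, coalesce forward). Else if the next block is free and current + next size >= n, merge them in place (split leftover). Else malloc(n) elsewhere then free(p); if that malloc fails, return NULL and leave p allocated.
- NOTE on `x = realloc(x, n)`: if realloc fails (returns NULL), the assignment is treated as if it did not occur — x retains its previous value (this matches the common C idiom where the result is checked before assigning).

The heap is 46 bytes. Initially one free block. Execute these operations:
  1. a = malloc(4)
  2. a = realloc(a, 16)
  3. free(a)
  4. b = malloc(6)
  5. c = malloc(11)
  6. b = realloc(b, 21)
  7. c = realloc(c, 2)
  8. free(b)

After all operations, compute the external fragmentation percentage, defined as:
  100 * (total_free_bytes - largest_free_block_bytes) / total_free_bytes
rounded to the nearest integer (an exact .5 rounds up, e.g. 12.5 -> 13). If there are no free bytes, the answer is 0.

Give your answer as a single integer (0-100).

Op 1: a = malloc(4) -> a = 0; heap: [0-3 ALLOC][4-45 FREE]
Op 2: a = realloc(a, 16) -> a = 0; heap: [0-15 ALLOC][16-45 FREE]
Op 3: free(a) -> (freed a); heap: [0-45 FREE]
Op 4: b = malloc(6) -> b = 0; heap: [0-5 ALLOC][6-45 FREE]
Op 5: c = malloc(11) -> c = 6; heap: [0-5 ALLOC][6-16 ALLOC][17-45 FREE]
Op 6: b = realloc(b, 21) -> b = 17; heap: [0-5 FREE][6-16 ALLOC][17-37 ALLOC][38-45 FREE]
Op 7: c = realloc(c, 2) -> c = 6; heap: [0-5 FREE][6-7 ALLOC][8-16 FREE][17-37 ALLOC][38-45 FREE]
Op 8: free(b) -> (freed b); heap: [0-5 FREE][6-7 ALLOC][8-45 FREE]
Free blocks: [6 38] total_free=44 largest=38 -> 100*(44-38)/44 = 600/44 ≈ 13.636 -> rounds to 14

Answer: 14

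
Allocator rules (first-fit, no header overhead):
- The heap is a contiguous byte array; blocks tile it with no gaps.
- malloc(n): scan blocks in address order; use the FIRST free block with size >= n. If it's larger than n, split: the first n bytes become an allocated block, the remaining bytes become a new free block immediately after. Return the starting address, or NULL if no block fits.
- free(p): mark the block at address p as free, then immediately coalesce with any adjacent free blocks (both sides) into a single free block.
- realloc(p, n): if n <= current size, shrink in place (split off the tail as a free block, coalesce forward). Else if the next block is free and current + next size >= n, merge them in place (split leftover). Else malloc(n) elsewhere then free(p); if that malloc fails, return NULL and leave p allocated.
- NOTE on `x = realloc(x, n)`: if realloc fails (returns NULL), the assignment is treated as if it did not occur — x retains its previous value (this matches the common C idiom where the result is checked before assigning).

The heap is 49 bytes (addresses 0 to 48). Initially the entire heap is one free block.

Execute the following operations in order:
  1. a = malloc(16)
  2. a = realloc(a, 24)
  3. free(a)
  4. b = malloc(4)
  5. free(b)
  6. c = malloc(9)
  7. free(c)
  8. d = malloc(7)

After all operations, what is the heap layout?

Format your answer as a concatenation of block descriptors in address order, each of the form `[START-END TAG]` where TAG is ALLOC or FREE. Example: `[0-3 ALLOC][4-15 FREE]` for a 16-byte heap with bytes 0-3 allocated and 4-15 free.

Answer: [0-6 ALLOC][7-48 FREE]

Derivation:
Op 1: a = malloc(16) -> a = 0; heap: [0-15 ALLOC][16-48 FREE]
Op 2: a = realloc(a, 24) -> a = 0; heap: [0-23 ALLOC][24-48 FREE]
Op 3: free(a) -> (freed a); heap: [0-48 FREE]
Op 4: b = malloc(4) -> b = 0; heap: [0-3 ALLOC][4-48 FREE]
Op 5: free(b) -> (freed b); heap: [0-48 FREE]
Op 6: c = malloc(9) -> c = 0; heap: [0-8 ALLOC][9-48 FREE]
Op 7: free(c) -> (freed c); heap: [0-48 FREE]
Op 8: d = malloc(7) -> d = 0; heap: [0-6 ALLOC][7-48 FREE]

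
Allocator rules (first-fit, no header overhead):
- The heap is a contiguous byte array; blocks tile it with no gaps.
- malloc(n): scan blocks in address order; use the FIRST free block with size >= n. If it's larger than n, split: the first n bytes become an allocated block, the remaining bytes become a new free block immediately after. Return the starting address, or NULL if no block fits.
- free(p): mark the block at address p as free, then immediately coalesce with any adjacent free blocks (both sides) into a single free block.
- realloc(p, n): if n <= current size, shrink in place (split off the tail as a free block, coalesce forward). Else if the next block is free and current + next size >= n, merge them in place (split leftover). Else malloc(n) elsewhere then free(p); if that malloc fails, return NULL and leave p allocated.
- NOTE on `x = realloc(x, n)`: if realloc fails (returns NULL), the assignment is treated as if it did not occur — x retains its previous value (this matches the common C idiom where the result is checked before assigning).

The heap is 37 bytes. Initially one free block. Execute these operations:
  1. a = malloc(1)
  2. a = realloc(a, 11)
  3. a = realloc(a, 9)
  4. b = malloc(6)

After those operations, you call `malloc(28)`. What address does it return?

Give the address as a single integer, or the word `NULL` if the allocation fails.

Answer: NULL

Derivation:
Op 1: a = malloc(1) -> a = 0; heap: [0-0 ALLOC][1-36 FREE]
Op 2: a = realloc(a, 11) -> a = 0; heap: [0-10 ALLOC][11-36 FREE]
Op 3: a = realloc(a, 9) -> a = 0; heap: [0-8 ALLOC][9-36 FREE]
Op 4: b = malloc(6) -> b = 9; heap: [0-8 ALLOC][9-14 ALLOC][15-36 FREE]
malloc(28): first-fit scan over [0-8 ALLOC][9-14 ALLOC][15-36 FREE] -> NULL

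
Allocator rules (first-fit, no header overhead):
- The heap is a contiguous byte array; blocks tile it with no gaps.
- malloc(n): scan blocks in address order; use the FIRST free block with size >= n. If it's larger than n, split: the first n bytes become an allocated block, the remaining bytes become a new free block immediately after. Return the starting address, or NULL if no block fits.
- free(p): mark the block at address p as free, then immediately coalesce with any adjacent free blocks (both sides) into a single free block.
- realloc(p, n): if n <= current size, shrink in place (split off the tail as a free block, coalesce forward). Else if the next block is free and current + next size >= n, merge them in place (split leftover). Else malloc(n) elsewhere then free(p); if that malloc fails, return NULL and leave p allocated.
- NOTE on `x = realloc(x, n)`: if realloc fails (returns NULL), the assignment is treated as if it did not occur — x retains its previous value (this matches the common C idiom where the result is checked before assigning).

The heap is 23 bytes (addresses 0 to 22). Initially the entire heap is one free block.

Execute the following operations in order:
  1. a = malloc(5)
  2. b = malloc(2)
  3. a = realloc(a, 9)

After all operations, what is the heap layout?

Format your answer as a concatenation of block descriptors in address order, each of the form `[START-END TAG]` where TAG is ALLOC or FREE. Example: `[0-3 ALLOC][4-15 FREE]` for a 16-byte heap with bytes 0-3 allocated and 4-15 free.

Op 1: a = malloc(5) -> a = 0; heap: [0-4 ALLOC][5-22 FREE]
Op 2: b = malloc(2) -> b = 5; heap: [0-4 ALLOC][5-6 ALLOC][7-22 FREE]
Op 3: a = realloc(a, 9) -> a = 7; heap: [0-4 FREE][5-6 ALLOC][7-15 ALLOC][16-22 FREE]

Answer: [0-4 FREE][5-6 ALLOC][7-15 ALLOC][16-22 FREE]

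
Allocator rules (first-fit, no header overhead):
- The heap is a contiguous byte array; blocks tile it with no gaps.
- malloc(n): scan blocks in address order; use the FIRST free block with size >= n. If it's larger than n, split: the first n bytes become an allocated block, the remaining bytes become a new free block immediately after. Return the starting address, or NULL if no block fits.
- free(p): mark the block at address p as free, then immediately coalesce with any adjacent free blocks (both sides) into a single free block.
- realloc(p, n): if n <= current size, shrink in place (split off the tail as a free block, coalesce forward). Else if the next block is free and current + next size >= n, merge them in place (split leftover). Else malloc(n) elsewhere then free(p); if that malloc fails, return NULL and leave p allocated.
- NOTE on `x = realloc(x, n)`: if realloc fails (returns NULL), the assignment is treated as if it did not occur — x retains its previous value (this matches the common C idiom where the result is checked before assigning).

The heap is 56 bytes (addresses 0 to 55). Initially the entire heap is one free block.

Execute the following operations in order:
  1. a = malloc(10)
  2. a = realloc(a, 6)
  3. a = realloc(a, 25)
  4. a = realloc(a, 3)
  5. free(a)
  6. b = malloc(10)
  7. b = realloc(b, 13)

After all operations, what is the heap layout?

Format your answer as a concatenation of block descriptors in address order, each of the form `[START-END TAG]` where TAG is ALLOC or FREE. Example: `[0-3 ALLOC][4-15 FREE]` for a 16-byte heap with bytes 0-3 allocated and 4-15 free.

Op 1: a = malloc(10) -> a = 0; heap: [0-9 ALLOC][10-55 FREE]
Op 2: a = realloc(a, 6) -> a = 0; heap: [0-5 ALLOC][6-55 FREE]
Op 3: a = realloc(a, 25) -> a = 0; heap: [0-24 ALLOC][25-55 FREE]
Op 4: a = realloc(a, 3) -> a = 0; heap: [0-2 ALLOC][3-55 FREE]
Op 5: free(a) -> (freed a); heap: [0-55 FREE]
Op 6: b = malloc(10) -> b = 0; heap: [0-9 ALLOC][10-55 FREE]
Op 7: b = realloc(b, 13) -> b = 0; heap: [0-12 ALLOC][13-55 FREE]

Answer: [0-12 ALLOC][13-55 FREE]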